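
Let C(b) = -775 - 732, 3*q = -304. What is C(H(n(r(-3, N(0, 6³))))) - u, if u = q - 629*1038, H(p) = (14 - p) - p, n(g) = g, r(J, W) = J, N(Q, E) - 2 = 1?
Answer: 1954489/3 ≈ 6.5150e+5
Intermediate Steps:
q = -304/3 (q = (⅓)*(-304) = -304/3 ≈ -101.33)
N(Q, E) = 3 (N(Q, E) = 2 + 1 = 3)
H(p) = 14 - 2*p
u = -1959010/3 (u = -304/3 - 629*1038 = -304/3 - 652902 = -1959010/3 ≈ -6.5300e+5)
C(b) = -1507
C(H(n(r(-3, N(0, 6³))))) - u = -1507 - 1*(-1959010/3) = -1507 + 1959010/3 = 1954489/3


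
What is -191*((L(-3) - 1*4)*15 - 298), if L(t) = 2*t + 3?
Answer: 76973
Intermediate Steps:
L(t) = 3 + 2*t
-191*((L(-3) - 1*4)*15 - 298) = -191*(((3 + 2*(-3)) - 1*4)*15 - 298) = -191*(((3 - 6) - 4)*15 - 298) = -191*((-3 - 4)*15 - 298) = -191*(-7*15 - 298) = -191*(-105 - 298) = -191*(-403) = 76973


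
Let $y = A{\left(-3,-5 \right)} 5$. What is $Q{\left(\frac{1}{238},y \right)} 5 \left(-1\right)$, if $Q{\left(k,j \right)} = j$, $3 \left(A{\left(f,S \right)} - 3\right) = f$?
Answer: $-50$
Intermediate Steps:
$A{\left(f,S \right)} = 3 + \frac{f}{3}$
$y = 10$ ($y = \left(3 + \frac{1}{3} \left(-3\right)\right) 5 = \left(3 - 1\right) 5 = 2 \cdot 5 = 10$)
$Q{\left(\frac{1}{238},y \right)} 5 \left(-1\right) = 10 \cdot 5 \left(-1\right) = 10 \left(-5\right) = -50$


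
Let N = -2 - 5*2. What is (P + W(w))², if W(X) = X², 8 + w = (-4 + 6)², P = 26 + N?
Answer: 900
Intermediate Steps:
N = -12 (N = -2 - 10 = -12)
P = 14 (P = 26 - 12 = 14)
w = -4 (w = -8 + (-4 + 6)² = -8 + 2² = -8 + 4 = -4)
(P + W(w))² = (14 + (-4)²)² = (14 + 16)² = 30² = 900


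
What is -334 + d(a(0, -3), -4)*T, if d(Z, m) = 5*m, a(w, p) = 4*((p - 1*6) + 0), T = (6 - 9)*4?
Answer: -94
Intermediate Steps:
T = -12 (T = -3*4 = -12)
a(w, p) = -24 + 4*p (a(w, p) = 4*((p - 6) + 0) = 4*((-6 + p) + 0) = 4*(-6 + p) = -24 + 4*p)
-334 + d(a(0, -3), -4)*T = -334 + (5*(-4))*(-12) = -334 - 20*(-12) = -334 + 240 = -94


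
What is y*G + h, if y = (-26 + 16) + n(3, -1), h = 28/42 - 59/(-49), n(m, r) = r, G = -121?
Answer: 195932/147 ≈ 1332.9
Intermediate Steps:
h = 275/147 (h = 28*(1/42) - 59*(-1/49) = ⅔ + 59/49 = 275/147 ≈ 1.8707)
y = -11 (y = (-26 + 16) - 1 = -10 - 1 = -11)
y*G + h = -11*(-121) + 275/147 = 1331 + 275/147 = 195932/147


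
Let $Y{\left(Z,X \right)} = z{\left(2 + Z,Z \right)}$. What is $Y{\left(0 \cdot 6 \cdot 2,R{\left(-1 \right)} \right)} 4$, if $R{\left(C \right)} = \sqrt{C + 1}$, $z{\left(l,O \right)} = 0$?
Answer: $0$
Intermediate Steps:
$R{\left(C \right)} = \sqrt{1 + C}$
$Y{\left(Z,X \right)} = 0$
$Y{\left(0 \cdot 6 \cdot 2,R{\left(-1 \right)} \right)} 4 = 0 \cdot 4 = 0$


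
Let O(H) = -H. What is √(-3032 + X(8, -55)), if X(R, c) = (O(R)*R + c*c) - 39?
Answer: I*√110 ≈ 10.488*I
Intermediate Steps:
X(R, c) = -39 + c² - R² (X(R, c) = ((-R)*R + c*c) - 39 = (-R² + c²) - 39 = (c² - R²) - 39 = -39 + c² - R²)
√(-3032 + X(8, -55)) = √(-3032 + (-39 + (-55)² - 1*8²)) = √(-3032 + (-39 + 3025 - 1*64)) = √(-3032 + (-39 + 3025 - 64)) = √(-3032 + 2922) = √(-110) = I*√110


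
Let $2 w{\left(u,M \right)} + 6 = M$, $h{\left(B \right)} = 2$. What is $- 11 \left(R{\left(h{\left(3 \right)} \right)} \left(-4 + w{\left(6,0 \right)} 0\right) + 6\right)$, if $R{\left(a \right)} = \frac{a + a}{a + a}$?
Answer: $-22$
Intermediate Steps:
$w{\left(u,M \right)} = -3 + \frac{M}{2}$
$R{\left(a \right)} = 1$ ($R{\left(a \right)} = \frac{2 a}{2 a} = 2 a \frac{1}{2 a} = 1$)
$- 11 \left(R{\left(h{\left(3 \right)} \right)} \left(-4 + w{\left(6,0 \right)} 0\right) + 6\right) = - 11 \left(1 \left(-4 + \left(-3 + \frac{1}{2} \cdot 0\right) 0\right) + 6\right) = - 11 \left(1 \left(-4 + \left(-3 + 0\right) 0\right) + 6\right) = - 11 \left(1 \left(-4 - 0\right) + 6\right) = - 11 \left(1 \left(-4 + 0\right) + 6\right) = - 11 \left(1 \left(-4\right) + 6\right) = - 11 \left(-4 + 6\right) = \left(-11\right) 2 = -22$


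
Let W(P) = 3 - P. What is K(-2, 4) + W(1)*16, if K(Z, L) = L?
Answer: 36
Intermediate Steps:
K(-2, 4) + W(1)*16 = 4 + (3 - 1*1)*16 = 4 + (3 - 1)*16 = 4 + 2*16 = 4 + 32 = 36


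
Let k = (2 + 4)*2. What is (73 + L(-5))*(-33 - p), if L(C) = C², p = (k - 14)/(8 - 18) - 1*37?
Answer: 1862/5 ≈ 372.40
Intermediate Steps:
k = 12 (k = 6*2 = 12)
p = -184/5 (p = (12 - 14)/(8 - 18) - 1*37 = -2/(-10) - 37 = -2*(-⅒) - 37 = ⅕ - 37 = -184/5 ≈ -36.800)
(73 + L(-5))*(-33 - p) = (73 + (-5)²)*(-33 - 1*(-184/5)) = (73 + 25)*(-33 + 184/5) = 98*(19/5) = 1862/5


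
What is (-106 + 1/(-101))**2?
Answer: 114639849/10201 ≈ 11238.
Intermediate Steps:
(-106 + 1/(-101))**2 = (-106 - 1/101)**2 = (-10707/101)**2 = 114639849/10201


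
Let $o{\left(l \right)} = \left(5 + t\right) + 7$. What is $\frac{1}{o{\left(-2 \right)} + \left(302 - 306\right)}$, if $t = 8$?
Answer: $\frac{1}{16} \approx 0.0625$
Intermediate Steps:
$o{\left(l \right)} = 20$ ($o{\left(l \right)} = \left(5 + 8\right) + 7 = 13 + 7 = 20$)
$\frac{1}{o{\left(-2 \right)} + \left(302 - 306\right)} = \frac{1}{20 + \left(302 - 306\right)} = \frac{1}{20 - 4} = \frac{1}{16}$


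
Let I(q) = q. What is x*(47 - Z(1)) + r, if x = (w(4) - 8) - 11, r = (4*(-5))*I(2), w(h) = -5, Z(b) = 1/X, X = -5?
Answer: -5864/5 ≈ -1172.8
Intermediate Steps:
Z(b) = -⅕ (Z(b) = 1/(-5) = -⅕)
r = -40 (r = (4*(-5))*2 = -20*2 = -40)
x = -24 (x = (-5 - 8) - 11 = -13 - 11 = -24)
x*(47 - Z(1)) + r = -24*(47 - 1*(-⅕)) - 40 = -24*(47 + ⅕) - 40 = -24*236/5 - 40 = -5664/5 - 40 = -5864/5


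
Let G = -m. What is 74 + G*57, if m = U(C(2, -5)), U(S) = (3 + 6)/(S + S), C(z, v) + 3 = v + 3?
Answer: 1253/10 ≈ 125.30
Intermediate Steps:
C(z, v) = v (C(z, v) = -3 + (v + 3) = -3 + (3 + v) = v)
U(S) = 9/(2*S) (U(S) = 9/((2*S)) = 9*(1/(2*S)) = 9/(2*S))
m = -9/10 (m = (9/2)/(-5) = (9/2)*(-1/5) = -9/10 ≈ -0.90000)
G = 9/10 (G = -1*(-9/10) = 9/10 ≈ 0.90000)
74 + G*57 = 74 + (9/10)*57 = 74 + 513/10 = 1253/10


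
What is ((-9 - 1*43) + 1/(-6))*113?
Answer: -35369/6 ≈ -5894.8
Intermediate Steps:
((-9 - 1*43) + 1/(-6))*113 = ((-9 - 43) - 1/6)*113 = (-52 - 1/6)*113 = -313/6*113 = -35369/6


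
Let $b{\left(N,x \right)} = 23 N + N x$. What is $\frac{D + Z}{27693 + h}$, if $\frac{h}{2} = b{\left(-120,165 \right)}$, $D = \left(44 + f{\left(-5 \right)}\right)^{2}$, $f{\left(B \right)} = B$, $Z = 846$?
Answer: $- \frac{789}{5809} \approx -0.13582$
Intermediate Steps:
$D = 1521$ ($D = \left(44 - 5\right)^{2} = 39^{2} = 1521$)
$h = -45120$ ($h = 2 \left(- 120 \left(23 + 165\right)\right) = 2 \left(\left(-120\right) 188\right) = 2 \left(-22560\right) = -45120$)
$\frac{D + Z}{27693 + h} = \frac{1521 + 846}{27693 - 45120} = \frac{2367}{-17427} = 2367 \left(- \frac{1}{17427}\right) = - \frac{789}{5809}$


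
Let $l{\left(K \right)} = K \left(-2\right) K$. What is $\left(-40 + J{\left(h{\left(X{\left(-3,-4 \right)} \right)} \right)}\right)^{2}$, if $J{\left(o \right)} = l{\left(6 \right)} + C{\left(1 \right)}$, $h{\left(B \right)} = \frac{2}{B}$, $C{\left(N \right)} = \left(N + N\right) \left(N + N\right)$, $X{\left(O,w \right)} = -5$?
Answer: $11664$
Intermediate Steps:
$l{\left(K \right)} = - 2 K^{2}$ ($l{\left(K \right)} = - 2 K K = - 2 K^{2}$)
$C{\left(N \right)} = 4 N^{2}$ ($C{\left(N \right)} = 2 N 2 N = 4 N^{2}$)
$J{\left(o \right)} = -68$ ($J{\left(o \right)} = - 2 \cdot 6^{2} + 4 \cdot 1^{2} = \left(-2\right) 36 + 4 \cdot 1 = -72 + 4 = -68$)
$\left(-40 + J{\left(h{\left(X{\left(-3,-4 \right)} \right)} \right)}\right)^{2} = \left(-40 - 68\right)^{2} = \left(-108\right)^{2} = 11664$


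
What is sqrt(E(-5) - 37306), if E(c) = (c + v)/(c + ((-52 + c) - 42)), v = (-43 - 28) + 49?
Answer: I*sqrt(100874722)/52 ≈ 193.15*I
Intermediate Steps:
v = -22 (v = -71 + 49 = -22)
E(c) = (-22 + c)/(-94 + 2*c) (E(c) = (c - 22)/(c + ((-52 + c) - 42)) = (-22 + c)/(c + (-94 + c)) = (-22 + c)/(-94 + 2*c))
sqrt(E(-5) - 37306) = sqrt((-22 - 5)/(2*(-47 - 5)) - 37306) = sqrt((1/2)*(-27)/(-52) - 37306) = sqrt((1/2)*(-1/52)*(-27) - 37306) = sqrt(27/104 - 37306) = sqrt(-3879797/104) = I*sqrt(100874722)/52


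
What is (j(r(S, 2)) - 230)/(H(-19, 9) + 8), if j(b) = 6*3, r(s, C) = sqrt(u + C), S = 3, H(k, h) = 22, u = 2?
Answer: -106/15 ≈ -7.0667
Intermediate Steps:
r(s, C) = sqrt(2 + C)
j(b) = 18
(j(r(S, 2)) - 230)/(H(-19, 9) + 8) = (18 - 230)/(22 + 8) = -212/30 = -212*1/30 = -106/15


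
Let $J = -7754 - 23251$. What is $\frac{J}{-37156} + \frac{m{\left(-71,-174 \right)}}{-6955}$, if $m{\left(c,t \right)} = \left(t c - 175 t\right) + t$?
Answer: $- \frac{273664101}{51683996} \approx -5.2949$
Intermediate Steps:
$J = -31005$ ($J = -7754 - 23251 = -31005$)
$m{\left(c,t \right)} = - 174 t + c t$ ($m{\left(c,t \right)} = \left(c t - 175 t\right) + t = \left(- 175 t + c t\right) + t = - 174 t + c t$)
$\frac{J}{-37156} + \frac{m{\left(-71,-174 \right)}}{-6955} = - \frac{31005}{-37156} + \frac{\left(-174\right) \left(-174 - 71\right)}{-6955} = \left(-31005\right) \left(- \frac{1}{37156}\right) + \left(-174\right) \left(-245\right) \left(- \frac{1}{6955}\right) = \frac{31005}{37156} + 42630 \left(- \frac{1}{6955}\right) = \frac{31005}{37156} - \frac{8526}{1391} = - \frac{273664101}{51683996}$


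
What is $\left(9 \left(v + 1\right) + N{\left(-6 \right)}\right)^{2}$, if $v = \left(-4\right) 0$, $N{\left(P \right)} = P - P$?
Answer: $81$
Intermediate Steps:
$N{\left(P \right)} = 0$
$v = 0$
$\left(9 \left(v + 1\right) + N{\left(-6 \right)}\right)^{2} = \left(9 \left(0 + 1\right) + 0\right)^{2} = \left(9 \cdot 1 + 0\right)^{2} = \left(9 + 0\right)^{2} = 9^{2} = 81$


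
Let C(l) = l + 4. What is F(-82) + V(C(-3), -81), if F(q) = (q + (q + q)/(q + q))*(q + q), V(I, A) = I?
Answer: 13285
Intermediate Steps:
C(l) = 4 + l
F(q) = 2*q*(1 + q) (F(q) = (q + (2*q)/((2*q)))*(2*q) = (q + (2*q)*(1/(2*q)))*(2*q) = (q + 1)*(2*q) = (1 + q)*(2*q) = 2*q*(1 + q))
F(-82) + V(C(-3), -81) = 2*(-82)*(1 - 82) + (4 - 3) = 2*(-82)*(-81) + 1 = 13284 + 1 = 13285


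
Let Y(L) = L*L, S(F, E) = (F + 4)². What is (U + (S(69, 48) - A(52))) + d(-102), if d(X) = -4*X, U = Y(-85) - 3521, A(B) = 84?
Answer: 9357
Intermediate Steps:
S(F, E) = (4 + F)²
Y(L) = L²
U = 3704 (U = (-85)² - 3521 = 7225 - 3521 = 3704)
(U + (S(69, 48) - A(52))) + d(-102) = (3704 + ((4 + 69)² - 1*84)) - 4*(-102) = (3704 + (73² - 84)) + 408 = (3704 + (5329 - 84)) + 408 = (3704 + 5245) + 408 = 8949 + 408 = 9357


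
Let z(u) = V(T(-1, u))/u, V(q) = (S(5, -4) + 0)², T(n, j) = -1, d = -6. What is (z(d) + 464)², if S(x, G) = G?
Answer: 1915456/9 ≈ 2.1283e+5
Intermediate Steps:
V(q) = 16 (V(q) = (-4 + 0)² = (-4)² = 16)
z(u) = 16/u
(z(d) + 464)² = (16/(-6) + 464)² = (16*(-⅙) + 464)² = (-8/3 + 464)² = (1384/3)² = 1915456/9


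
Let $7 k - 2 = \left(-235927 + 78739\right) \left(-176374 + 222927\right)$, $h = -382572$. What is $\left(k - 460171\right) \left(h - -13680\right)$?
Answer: $385797485557404$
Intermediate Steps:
$k = -1045367566$ ($k = \frac{2}{7} + \frac{\left(-235927 + 78739\right) \left(-176374 + 222927\right)}{7} = \frac{2}{7} + \frac{\left(-157188\right) 46553}{7} = \frac{2}{7} + \frac{1}{7} \left(-7317572964\right) = \frac{2}{7} - \frac{7317572964}{7} = -1045367566$)
$\left(k - 460171\right) \left(h - -13680\right) = \left(-1045367566 - 460171\right) \left(-382572 - -13680\right) = - 1045827737 \left(-382572 + \left(-117591 + 131271\right)\right) = - 1045827737 \left(-382572 + 13680\right) = \left(-1045827737\right) \left(-368892\right) = 385797485557404$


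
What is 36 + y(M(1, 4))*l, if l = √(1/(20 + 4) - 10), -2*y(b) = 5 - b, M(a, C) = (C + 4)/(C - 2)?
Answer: 36 - I*√1434/24 ≈ 36.0 - 1.5778*I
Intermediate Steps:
M(a, C) = (4 + C)/(-2 + C)
y(b) = -5/2 + b/2 (y(b) = -(5 - b)/2 = -5/2 + b/2)
l = I*√1434/12 (l = √(1/24 - 10) = √(-239/24) = I*√1434/12 ≈ 3.1557*I)
36 + y(M(1, 4))*l = 36 + (-5/2 + ((4 + 4)/(-2 + 4))/2)*(I*√1434/12) = 36 + (-5/2 + (8/2)/2)*(I*√1434/12) = 36 + (-5/2 + ((½)*8)/2)*(I*√1434/12) = 36 + (-5/2 + (½)*4)*(I*√1434/12) = 36 + (-5/2 + 2)*(I*√1434/12) = 36 - I*√1434/24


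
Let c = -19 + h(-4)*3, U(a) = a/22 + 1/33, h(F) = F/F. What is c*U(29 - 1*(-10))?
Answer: -952/33 ≈ -28.848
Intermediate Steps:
h(F) = 1
U(a) = 1/33 + a/22 (U(a) = a*(1/22) + 1*(1/33) = a/22 + 1/33 = 1/33 + a/22)
c = -16 (c = -19 + 1*3 = -19 + 3 = -16)
c*U(29 - 1*(-10)) = -16*(1/33 + (29 - 1*(-10))/22) = -16*(1/33 + (29 + 10)/22) = -16*(1/33 + (1/22)*39) = -16*(1/33 + 39/22) = -16*119/66 = -952/33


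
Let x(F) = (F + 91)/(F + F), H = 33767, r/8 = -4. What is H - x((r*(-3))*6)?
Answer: 38898917/1152 ≈ 33766.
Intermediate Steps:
r = -32 (r = 8*(-4) = -32)
x(F) = (91 + F)/(2*F) (x(F) = (91 + F)/((2*F)) = (91 + F)*(1/(2*F)) = (91 + F)/(2*F))
H - x((r*(-3))*6) = 33767 - (91 - 32*(-3)*6)/(2*(-32*(-3)*6)) = 33767 - (91 + 96*6)/(2*(96*6)) = 33767 - (91 + 576)/(2*576) = 33767 - 667/(2*576) = 33767 - 1*667/1152 = 33767 - 667/1152 = 38898917/1152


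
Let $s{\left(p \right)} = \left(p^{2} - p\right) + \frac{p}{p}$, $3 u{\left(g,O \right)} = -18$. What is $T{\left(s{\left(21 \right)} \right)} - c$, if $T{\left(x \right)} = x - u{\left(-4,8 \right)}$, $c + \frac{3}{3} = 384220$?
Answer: $-383792$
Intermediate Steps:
$c = 384219$ ($c = -1 + 384220 = 384219$)
$u{\left(g,O \right)} = -6$ ($u{\left(g,O \right)} = \frac{1}{3} \left(-18\right) = -6$)
$s{\left(p \right)} = 1 + p^{2} - p$ ($s{\left(p \right)} = \left(p^{2} - p\right) + 1 = 1 + p^{2} - p$)
$T{\left(x \right)} = 6 + x$ ($T{\left(x \right)} = x - -6 = x + 6 = 6 + x$)
$T{\left(s{\left(21 \right)} \right)} - c = \left(6 + \left(1 + 21^{2} - 21\right)\right) - 384219 = \left(6 + \left(1 + 441 - 21\right)\right) - 384219 = \left(6 + 421\right) - 384219 = 427 - 384219 = -383792$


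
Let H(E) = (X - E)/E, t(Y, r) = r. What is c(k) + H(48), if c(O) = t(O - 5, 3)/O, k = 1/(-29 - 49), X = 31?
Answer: -11249/48 ≈ -234.35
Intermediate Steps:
H(E) = (31 - E)/E
k = -1/78 (k = 1/(-78) = -1/78 ≈ -0.012821)
c(O) = 3/O
c(k) + H(48) = 3/(-1/78) + (31 - 1*48)/48 = 3*(-78) + (31 - 48)/48 = -234 + (1/48)*(-17) = -234 - 17/48 = -11249/48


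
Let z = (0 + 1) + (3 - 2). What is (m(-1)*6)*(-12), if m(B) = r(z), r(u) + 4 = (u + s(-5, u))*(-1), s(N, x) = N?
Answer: 72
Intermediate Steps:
z = 2 (z = 1 + 1 = 2)
r(u) = 1 - u (r(u) = -4 + (u - 5)*(-1) = -4 + (-5 + u)*(-1) = -4 + (5 - u) = 1 - u)
m(B) = -1 (m(B) = 1 - 1*2 = 1 - 2 = -1)
(m(-1)*6)*(-12) = -1*6*(-12) = -6*(-12) = 72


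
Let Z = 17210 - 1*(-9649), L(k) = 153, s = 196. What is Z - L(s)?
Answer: 26706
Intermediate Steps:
Z = 26859 (Z = 17210 + 9649 = 26859)
Z - L(s) = 26859 - 1*153 = 26859 - 153 = 26706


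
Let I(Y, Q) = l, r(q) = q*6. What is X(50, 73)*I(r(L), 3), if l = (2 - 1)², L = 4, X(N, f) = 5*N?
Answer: 250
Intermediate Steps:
r(q) = 6*q
l = 1 (l = 1² = 1)
I(Y, Q) = 1
X(50, 73)*I(r(L), 3) = (5*50)*1 = 250*1 = 250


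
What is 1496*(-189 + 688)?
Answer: 746504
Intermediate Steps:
1496*(-189 + 688) = 1496*499 = 746504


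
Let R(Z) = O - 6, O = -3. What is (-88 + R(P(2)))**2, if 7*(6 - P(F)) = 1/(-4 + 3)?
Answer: 9409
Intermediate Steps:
P(F) = 43/7 (P(F) = 6 - 1/(7*(-4 + 3)) = 6 - 1/7/(-1) = 6 - 1/7*(-1) = 6 + 1/7 = 43/7)
R(Z) = -9 (R(Z) = -3 - 6 = -9)
(-88 + R(P(2)))**2 = (-88 - 9)**2 = (-97)**2 = 9409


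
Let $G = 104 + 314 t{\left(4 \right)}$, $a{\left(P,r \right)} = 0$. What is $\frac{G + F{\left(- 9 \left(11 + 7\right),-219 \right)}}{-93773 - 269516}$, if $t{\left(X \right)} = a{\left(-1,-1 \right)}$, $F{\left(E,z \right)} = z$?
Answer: $\frac{115}{363289} \approx 0.00031655$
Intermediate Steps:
$t{\left(X \right)} = 0$
$G = 104$ ($G = 104 + 314 \cdot 0 = 104 + 0 = 104$)
$\frac{G + F{\left(- 9 \left(11 + 7\right),-219 \right)}}{-93773 - 269516} = \frac{104 - 219}{-93773 - 269516} = - \frac{115}{-363289} = \left(-115\right) \left(- \frac{1}{363289}\right) = \frac{115}{363289}$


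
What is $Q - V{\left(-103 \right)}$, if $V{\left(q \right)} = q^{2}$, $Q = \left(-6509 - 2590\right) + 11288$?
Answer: $-8420$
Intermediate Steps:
$Q = 2189$ ($Q = -9099 + 11288 = 2189$)
$Q - V{\left(-103 \right)} = 2189 - \left(-103\right)^{2} = 2189 - 10609 = -8420$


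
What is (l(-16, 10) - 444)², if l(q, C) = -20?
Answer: 215296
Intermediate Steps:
(l(-16, 10) - 444)² = (-20 - 444)² = (-464)² = 215296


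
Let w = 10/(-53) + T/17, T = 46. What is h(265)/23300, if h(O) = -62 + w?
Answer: -26797/10496650 ≈ -0.0025529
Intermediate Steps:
w = 2268/901 (w = 10/(-53) + 46/17 = 10*(-1/53) + 46*(1/17) = -10/53 + 46/17 = 2268/901 ≈ 2.5172)
h(O) = -53594/901 (h(O) = -62 + 2268/901 = -53594/901)
h(265)/23300 = -53594/901/23300 = -53594/901*1/23300 = -26797/10496650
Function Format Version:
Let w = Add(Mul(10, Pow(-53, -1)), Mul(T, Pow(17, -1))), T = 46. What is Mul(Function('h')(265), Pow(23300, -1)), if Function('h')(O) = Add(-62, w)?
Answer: Rational(-26797, 10496650) ≈ -0.0025529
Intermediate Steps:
w = Rational(2268, 901) (w = Add(Mul(10, Pow(-53, -1)), Mul(46, Pow(17, -1))) = Add(Mul(10, Rational(-1, 53)), Mul(46, Rational(1, 17))) = Add(Rational(-10, 53), Rational(46, 17)) = Rational(2268, 901) ≈ 2.5172)
Function('h')(O) = Rational(-53594, 901) (Function('h')(O) = Add(-62, Rational(2268, 901)) = Rational(-53594, 901))
Mul(Function('h')(265), Pow(23300, -1)) = Mul(Rational(-53594, 901), Pow(23300, -1)) = Mul(Rational(-53594, 901), Rational(1, 23300)) = Rational(-26797, 10496650)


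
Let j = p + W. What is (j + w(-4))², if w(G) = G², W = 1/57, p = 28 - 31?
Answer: 550564/3249 ≈ 169.46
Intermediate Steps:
p = -3
W = 1/57 ≈ 0.017544
j = -170/57 (j = -3 + 1/57 = -170/57 ≈ -2.9825)
(j + w(-4))² = (-170/57 + (-4)²)² = (-170/57 + 16)² = (742/57)² = 550564/3249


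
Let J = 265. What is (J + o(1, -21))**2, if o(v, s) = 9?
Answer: 75076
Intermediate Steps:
(J + o(1, -21))**2 = (265 + 9)**2 = 274**2 = 75076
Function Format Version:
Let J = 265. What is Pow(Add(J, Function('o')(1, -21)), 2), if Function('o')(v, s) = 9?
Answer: 75076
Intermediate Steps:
Pow(Add(J, Function('o')(1, -21)), 2) = Pow(Add(265, 9), 2) = Pow(274, 2) = 75076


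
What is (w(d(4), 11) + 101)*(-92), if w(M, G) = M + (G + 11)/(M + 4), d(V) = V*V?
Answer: -54326/5 ≈ -10865.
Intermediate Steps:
d(V) = V²
w(M, G) = M + (11 + G)/(4 + M)
(w(d(4), 11) + 101)*(-92) = ((11 + 11 + (4²)² + 4*4²)/(4 + 4²) + 101)*(-92) = ((11 + 11 + 16² + 4*16)/(4 + 16) + 101)*(-92) = ((11 + 11 + 256 + 64)/20 + 101)*(-92) = ((1/20)*342 + 101)*(-92) = (171/10 + 101)*(-92) = (1181/10)*(-92) = -54326/5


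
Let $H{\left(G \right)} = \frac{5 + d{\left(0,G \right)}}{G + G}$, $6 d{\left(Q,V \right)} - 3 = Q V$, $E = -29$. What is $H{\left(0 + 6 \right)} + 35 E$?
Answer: $- \frac{24349}{24} \approx -1014.5$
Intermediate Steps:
$d{\left(Q,V \right)} = \frac{1}{2} + \frac{Q V}{6}$
$H{\left(G \right)} = \frac{11}{4 G}$ ($H{\left(G \right)} = \frac{5 + \left(\frac{1}{2} + \frac{1}{6} \cdot 0 G\right)}{G + G} = \frac{5 + \left(\frac{1}{2} + 0\right)}{2 G} = \left(5 + \frac{1}{2}\right) \frac{1}{2 G} = \frac{11 \frac{1}{2 G}}{2} = \frac{11}{4 G}$)
$H{\left(0 + 6 \right)} + 35 E = \frac{11}{4 \left(0 + 6\right)} + 35 \left(-29\right) = \frac{11}{4 \cdot 6} - 1015 = \frac{11}{4} \cdot \frac{1}{6} - 1015 = \frac{11}{24} - 1015 = - \frac{24349}{24}$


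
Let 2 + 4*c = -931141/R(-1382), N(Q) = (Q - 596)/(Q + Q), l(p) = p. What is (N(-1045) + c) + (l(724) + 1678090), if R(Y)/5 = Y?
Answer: 9698301818453/5776760 ≈ 1.6788e+6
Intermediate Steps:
R(Y) = 5*Y
N(Q) = (-596 + Q)/(2*Q) (N(Q) = (-596 + Q)/((2*Q)) = (-596 + Q)*(1/(2*Q)) = (-596 + Q)/(2*Q))
c = 917321/27640 (c = -½ + (-931141/(5*(-1382)))/4 = -½ + (-931141/(-6910))/4 = -½ + (-931141*(-1/6910))/4 = -½ + (¼)*(931141/6910) = -½ + 931141/27640 = 917321/27640 ≈ 33.188)
(N(-1045) + c) + (l(724) + 1678090) = ((½)*(-596 - 1045)/(-1045) + 917321/27640) + (724 + 1678090) = ((½)*(-1/1045)*(-1641) + 917321/27640) + 1678814 = (1641/2090 + 917321/27640) + 1678814 = 196255813/5776760 + 1678814 = 9698301818453/5776760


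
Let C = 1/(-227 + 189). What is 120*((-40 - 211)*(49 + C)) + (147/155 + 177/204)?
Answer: -295400632721/200260 ≈ -1.4751e+6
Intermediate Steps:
C = -1/38 (C = 1/(-38) = -1/38 ≈ -0.026316)
120*((-40 - 211)*(49 + C)) + (147/155 + 177/204) = 120*((-40 - 211)*(49 - 1/38)) + (147/155 + 177/204) = 120*(-251*1861/38) + (147*(1/155) + 177*(1/204)) = 120*(-467111/38) + (147/155 + 59/68) = -28026660/19 + 19141/10540 = -295400632721/200260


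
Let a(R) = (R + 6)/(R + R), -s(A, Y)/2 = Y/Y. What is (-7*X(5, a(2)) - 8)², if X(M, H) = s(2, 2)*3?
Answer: 1156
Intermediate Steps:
s(A, Y) = -2 (s(A, Y) = -2*Y/Y = -2*1 = -2)
a(R) = (6 + R)/(2*R) (a(R) = (6 + R)/((2*R)) = (6 + R)*(1/(2*R)) = (6 + R)/(2*R))
X(M, H) = -6 (X(M, H) = -2*3 = -6)
(-7*X(5, a(2)) - 8)² = (-7*(-6) - 8)² = (42 - 8)² = 34² = 1156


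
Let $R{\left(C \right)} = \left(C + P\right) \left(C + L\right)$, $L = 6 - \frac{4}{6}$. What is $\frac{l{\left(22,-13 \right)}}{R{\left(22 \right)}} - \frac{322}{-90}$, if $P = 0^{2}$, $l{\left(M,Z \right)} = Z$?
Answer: $\frac{288689}{81180} \approx 3.5562$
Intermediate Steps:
$L = \frac{16}{3}$ ($L = 6 - \frac{2}{3} = \frac{16}{3} \approx 5.3333$)
$P = 0$
$R{\left(C \right)} = C \left(\frac{16}{3} + C\right)$ ($R{\left(C \right)} = \left(C + 0\right) \left(C + \frac{16}{3}\right) = C \left(\frac{16}{3} + C\right)$)
$\frac{l{\left(22,-13 \right)}}{R{\left(22 \right)}} - \frac{322}{-90} = - \frac{13}{\frac{1}{3} \cdot 22 \left(16 + 3 \cdot 22\right)} - \frac{322}{-90} = - \frac{13}{\frac{1}{3} \cdot 22 \left(16 + 66\right)} - - \frac{161}{45} = - \frac{13}{\frac{1}{3} \cdot 22 \cdot 82} + \frac{161}{45} = - \frac{13}{\frac{1804}{3}} + \frac{161}{45} = \left(-13\right) \frac{3}{1804} + \frac{161}{45} = - \frac{39}{1804} + \frac{161}{45} = \frac{288689}{81180}$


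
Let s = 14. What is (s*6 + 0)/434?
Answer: 6/31 ≈ 0.19355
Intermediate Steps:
(s*6 + 0)/434 = (14*6 + 0)/434 = (84 + 0)*(1/434) = 84*(1/434) = 6/31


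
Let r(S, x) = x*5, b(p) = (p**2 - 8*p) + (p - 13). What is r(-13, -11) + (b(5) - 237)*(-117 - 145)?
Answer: 68065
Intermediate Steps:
b(p) = -13 + p**2 - 7*p (b(p) = (p**2 - 8*p) + (-13 + p) = -13 + p**2 - 7*p)
r(S, x) = 5*x
r(-13, -11) + (b(5) - 237)*(-117 - 145) = 5*(-11) + ((-13 + 5**2 - 7*5) - 237)*(-117 - 145) = -55 + ((-13 + 25 - 35) - 237)*(-262) = -55 + (-23 - 237)*(-262) = -55 - 260*(-262) = -55 + 68120 = 68065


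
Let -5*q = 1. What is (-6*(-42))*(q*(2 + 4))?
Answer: -1512/5 ≈ -302.40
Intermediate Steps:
q = -⅕ (q = -⅕*1 = -⅕ ≈ -0.20000)
(-6*(-42))*(q*(2 + 4)) = (-6*(-42))*(-(2 + 4)/5) = 252*(-⅕*6) = 252*(-6/5) = -1512/5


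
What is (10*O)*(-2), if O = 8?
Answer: -160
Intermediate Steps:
(10*O)*(-2) = (10*8)*(-2) = 80*(-2) = -160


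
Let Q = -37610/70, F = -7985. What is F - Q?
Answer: -52134/7 ≈ -7447.7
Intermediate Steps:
Q = -3761/7 (Q = -37610*1/70 = -3761/7 ≈ -537.29)
F - Q = -7985 - 1*(-3761/7) = -7985 + 3761/7 = -52134/7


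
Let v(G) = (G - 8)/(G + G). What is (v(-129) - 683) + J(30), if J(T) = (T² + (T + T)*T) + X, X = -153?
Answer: 481049/258 ≈ 1864.5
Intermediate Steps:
v(G) = (-8 + G)/(2*G) (v(G) = (-8 + G)/((2*G)) = (-8 + G)*(1/(2*G)) = (-8 + G)/(2*G))
J(T) = -153 + 3*T² (J(T) = (T² + (T + T)*T) - 153 = (T² + (2*T)*T) - 153 = (T² + 2*T²) - 153 = 3*T² - 153 = -153 + 3*T²)
(v(-129) - 683) + J(30) = ((½)*(-8 - 129)/(-129) - 683) + (-153 + 3*30²) = ((½)*(-1/129)*(-137) - 683) + (-153 + 3*900) = (137/258 - 683) + (-153 + 2700) = -176077/258 + 2547 = 481049/258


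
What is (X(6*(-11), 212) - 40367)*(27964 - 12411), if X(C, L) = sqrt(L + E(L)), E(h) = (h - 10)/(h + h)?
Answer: -627827951 + 46659*sqrt(265265)/106 ≈ -6.2760e+8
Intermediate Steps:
E(h) = (-10 + h)/(2*h) (E(h) = (-10 + h)/((2*h)) = (-10 + h)*(1/(2*h)) = (-10 + h)/(2*h))
X(C, L) = sqrt(L + (-10 + L)/(2*L))
(X(6*(-11), 212) - 40367)*(27964 - 12411) = (sqrt(2 - 20/212 + 4*212)/2 - 40367)*(27964 - 12411) = (sqrt(2 - 20*1/212 + 848)/2 - 40367)*15553 = (sqrt(2 - 5/53 + 848)/2 - 40367)*15553 = (sqrt(45045/53)/2 - 40367)*15553 = ((3*sqrt(265265)/53)/2 - 40367)*15553 = (3*sqrt(265265)/106 - 40367)*15553 = (-40367 + 3*sqrt(265265)/106)*15553 = -627827951 + 46659*sqrt(265265)/106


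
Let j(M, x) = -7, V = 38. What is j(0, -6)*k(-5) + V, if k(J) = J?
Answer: 73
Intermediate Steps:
j(0, -6)*k(-5) + V = -7*(-5) + 38 = 35 + 38 = 73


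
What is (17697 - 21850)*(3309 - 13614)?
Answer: 42796665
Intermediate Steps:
(17697 - 21850)*(3309 - 13614) = -4153*(-10305) = 42796665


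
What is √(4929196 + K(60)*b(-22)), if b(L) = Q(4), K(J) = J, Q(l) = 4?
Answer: 2*√1232359 ≈ 2220.2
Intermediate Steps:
b(L) = 4
√(4929196 + K(60)*b(-22)) = √(4929196 + 60*4) = √(4929196 + 240) = √4929436 = 2*√1232359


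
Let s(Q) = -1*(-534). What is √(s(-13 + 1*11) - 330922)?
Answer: 2*I*√82597 ≈ 574.79*I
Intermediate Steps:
s(Q) = 534
√(s(-13 + 1*11) - 330922) = √(534 - 330922) = √(-330388) = 2*I*√82597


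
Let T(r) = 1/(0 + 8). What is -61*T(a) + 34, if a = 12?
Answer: 211/8 ≈ 26.375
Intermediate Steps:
T(r) = 1/8
-61*T(a) + 34 = -61*1/8 + 34 = -61/8 + 34 = 211/8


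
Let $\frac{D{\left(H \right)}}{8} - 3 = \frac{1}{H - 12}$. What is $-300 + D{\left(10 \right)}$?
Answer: $-280$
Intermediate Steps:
$D{\left(H \right)} = 24 + \frac{8}{-12 + H}$ ($D{\left(H \right)} = 24 + \frac{8}{H - 12} = 24 + \frac{8}{-12 + H}$)
$-300 + D{\left(10 \right)} = -300 + \frac{8 \left(-35 + 3 \cdot 10\right)}{-12 + 10} = -300 + \frac{8 \left(-35 + 30\right)}{-2} = -300 + 8 \left(- \frac{1}{2}\right) \left(-5\right) = -300 + 20 = -280$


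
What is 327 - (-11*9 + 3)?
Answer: 423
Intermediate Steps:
327 - (-11*9 + 3) = 327 - (-99 + 3) = 327 - 1*(-96) = 327 + 96 = 423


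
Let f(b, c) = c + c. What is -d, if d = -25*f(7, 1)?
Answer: 50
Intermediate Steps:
f(b, c) = 2*c
d = -50 ≈ -50.000
-d = -1*(-50) = 50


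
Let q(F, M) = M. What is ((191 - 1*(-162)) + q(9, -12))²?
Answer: 116281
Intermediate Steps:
((191 - 1*(-162)) + q(9, -12))² = ((191 - 1*(-162)) - 12)² = ((191 + 162) - 12)² = (353 - 12)² = 341² = 116281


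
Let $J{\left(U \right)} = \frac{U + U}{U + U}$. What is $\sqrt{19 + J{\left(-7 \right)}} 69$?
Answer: $138 \sqrt{5} \approx 308.58$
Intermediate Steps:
$J{\left(U \right)} = 1$ ($J{\left(U \right)} = \frac{2 U}{2 U} = 2 U \frac{1}{2 U} = 1$)
$\sqrt{19 + J{\left(-7 \right)}} 69 = \sqrt{19 + 1} \cdot 69 = \sqrt{20} \cdot 69 = 2 \sqrt{5} \cdot 69 = 138 \sqrt{5}$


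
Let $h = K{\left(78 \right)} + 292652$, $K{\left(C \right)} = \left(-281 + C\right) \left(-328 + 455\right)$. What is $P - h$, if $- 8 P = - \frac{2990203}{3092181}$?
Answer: $- \frac{6601704495005}{24737448} \approx -2.6687 \cdot 10^{5}$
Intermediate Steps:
$K{\left(C \right)} = -35687 + 127 C$ ($K{\left(C \right)} = \left(-281 + C\right) 127 = -35687 + 127 C$)
$h = 266871$ ($h = \left(-35687 + 127 \cdot 78\right) + 292652 = \left(-35687 + 9906\right) + 292652 = -25781 + 292652 = 266871$)
$P = \frac{2990203}{24737448}$ ($P = - \frac{\left(-2990203\right) \frac{1}{3092181}}{8} = \left(- \frac{1}{8}\right) \left(- \frac{2990203}{3092181}\right) = \frac{2990203}{24737448} \approx 0.12088$)
$P - h = \frac{2990203}{24737448} - 266871 = - \frac{6601704495005}{24737448}$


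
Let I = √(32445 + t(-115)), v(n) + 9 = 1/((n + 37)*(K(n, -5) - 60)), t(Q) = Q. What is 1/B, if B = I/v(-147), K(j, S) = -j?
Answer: -86131*√32330/309398100 ≈ -0.050055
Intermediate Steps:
v(n) = -9 + 1/((-60 - n)*(37 + n)) (v(n) = -9 + 1/((n + 37)*(-n - 60)) = -9 + 1/((37 + n)*(-60 - n)) = -9 + 1/((-60 - n)*(37 + n)))
I = √32330 (I = √(32445 - 115) = √32330 ≈ 179.81)
B = -9570*√32330/86131 (B = √32330/(((19981 + 9*(-147)² + 873*(-147))/(-2220 - 1*(-147)² - 97*(-147)))) = √32330/(((19981 + 9*21609 - 128331)/(-2220 - 1*21609 + 14259))) = √32330/(((19981 + 194481 - 128331)/(-2220 - 21609 + 14259))) = √32330/((86131/(-9570))) = √32330/((-1/9570*86131)) = √32330/(-86131/9570) = √32330*(-9570/86131) = -9570*√32330/86131 ≈ -19.978)
1/B = 1/(-9570*√32330/86131) = -86131*√32330/309398100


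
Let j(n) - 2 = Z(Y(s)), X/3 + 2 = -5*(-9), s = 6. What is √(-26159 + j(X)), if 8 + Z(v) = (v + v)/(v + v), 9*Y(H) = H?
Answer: 2*I*√6541 ≈ 161.75*I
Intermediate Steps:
X = 129 (X = -6 + 3*(-5*(-9)) = -6 + 3*45 = -6 + 135 = 129)
Y(H) = H/9
Z(v) = -7 (Z(v) = -8 + (v + v)/(v + v) = -8 + (2*v)/((2*v)) = -8 + (2*v)*(1/(2*v)) = -8 + 1 = -7)
j(n) = -5 (j(n) = 2 - 7 = -5)
√(-26159 + j(X)) = √(-26159 - 5) = √(-26164) = 2*I*√6541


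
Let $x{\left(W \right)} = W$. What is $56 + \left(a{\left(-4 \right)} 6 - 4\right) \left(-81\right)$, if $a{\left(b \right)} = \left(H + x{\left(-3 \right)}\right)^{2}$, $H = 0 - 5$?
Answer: $-30724$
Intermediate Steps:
$H = -5$ ($H = 0 - 5 = -5$)
$a{\left(b \right)} = 64$ ($a{\left(b \right)} = \left(-5 - 3\right)^{2} = \left(-8\right)^{2} = 64$)
$56 + \left(a{\left(-4 \right)} 6 - 4\right) \left(-81\right) = 56 + \left(64 \cdot 6 - 4\right) \left(-81\right) = 56 + \left(384 - 4\right) \left(-81\right) = 56 + 380 \left(-81\right) = 56 - 30780 = -30724$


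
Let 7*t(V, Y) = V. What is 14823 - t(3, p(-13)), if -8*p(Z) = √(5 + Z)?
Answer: 103758/7 ≈ 14823.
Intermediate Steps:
p(Z) = -√(5 + Z)/8
t(V, Y) = V/7
14823 - t(3, p(-13)) = 14823 - 3/7 = 103758/7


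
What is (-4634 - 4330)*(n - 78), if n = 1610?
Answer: -13732848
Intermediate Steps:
(-4634 - 4330)*(n - 78) = (-4634 - 4330)*(1610 - 78) = -8964*1532 = -13732848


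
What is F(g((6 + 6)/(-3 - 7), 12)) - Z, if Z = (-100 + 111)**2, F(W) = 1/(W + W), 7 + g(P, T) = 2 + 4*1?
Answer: -243/2 ≈ -121.50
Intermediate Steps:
g(P, T) = -1 (g(P, T) = -7 + (2 + 4*1) = -7 + (2 + 4) = -7 + 6 = -1)
F(W) = 1/(2*W)
Z = 121 (Z = 11**2 = 121)
F(g((6 + 6)/(-3 - 7), 12)) - Z = (1/2)/(-1) - 1*121 = (1/2)*(-1) - 121 = -1/2 - 121 = -243/2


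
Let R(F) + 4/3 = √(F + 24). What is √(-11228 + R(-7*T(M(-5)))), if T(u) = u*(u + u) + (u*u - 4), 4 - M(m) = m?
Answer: √(-101064 + 9*I*√1649)/3 ≈ 0.1916 + 105.97*I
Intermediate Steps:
M(m) = 4 - m
T(u) = -4 + 3*u² (T(u) = u*(2*u) + (u² - 4) = 2*u² + (-4 + u²) = -4 + 3*u²)
R(F) = -4/3 + √(24 + F) (R(F) = -4/3 + √(F + 24) = -4/3 + √(24 + F))
√(-11228 + R(-7*T(M(-5)))) = √(-11228 + (-4/3 + √(24 - 7*(-4 + 3*(4 - 1*(-5))²)))) = √(-11228 + (-4/3 + √(24 - 7*(-4 + 3*(4 + 5)²)))) = √(-11228 + (-4/3 + √(24 - 7*(-4 + 3*9²)))) = √(-11228 + (-4/3 + √(24 - 7*(-4 + 3*81)))) = √(-11228 + (-4/3 + √(24 - 7*(-4 + 243)))) = √(-11228 + (-4/3 + √(24 - 7*239))) = √(-11228 + (-4/3 + √(24 - 1673))) = √(-11228 + (-4/3 + √(-1649))) = √(-11228 + (-4/3 + I*√1649)) = √(-33688/3 + I*√1649)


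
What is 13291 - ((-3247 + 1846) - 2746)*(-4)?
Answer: -3297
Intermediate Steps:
13291 - ((-3247 + 1846) - 2746)*(-4) = 13291 - (-1401 - 2746)*(-4) = 13291 - (-4147)*(-4) = 13291 - 1*16588 = 13291 - 16588 = -3297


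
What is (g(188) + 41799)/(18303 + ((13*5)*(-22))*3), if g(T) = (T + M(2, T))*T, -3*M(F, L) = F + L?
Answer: 195709/42039 ≈ 4.6554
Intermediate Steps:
M(F, L) = -F/3 - L/3 (M(F, L) = -(F + L)/3 = -F/3 - L/3)
g(T) = T*(-⅔ + 2*T/3) (g(T) = (T + (-⅓*2 - T/3))*T = (T + (-⅔ - T/3))*T = (-⅔ + 2*T/3)*T = T*(-⅔ + 2*T/3))
(g(188) + 41799)/(18303 + ((13*5)*(-22))*3) = ((⅔)*188*(-1 + 188) + 41799)/(18303 + ((13*5)*(-22))*3) = ((⅔)*188*187 + 41799)/(18303 + (65*(-22))*3) = (70312/3 + 41799)/(18303 - 1430*3) = 195709/(3*(18303 - 4290)) = (195709/3)/14013 = (195709/3)*(1/14013) = 195709/42039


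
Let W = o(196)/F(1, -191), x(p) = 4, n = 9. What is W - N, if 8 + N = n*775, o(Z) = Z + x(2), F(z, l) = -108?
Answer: -188159/27 ≈ -6968.9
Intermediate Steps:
o(Z) = 4 + Z (o(Z) = Z + 4 = 4 + Z)
N = 6967 (N = -8 + 9*775 = -8 + 6975 = 6967)
W = -50/27 (W = (4 + 196)/(-108) = 200*(-1/108) = -50/27 ≈ -1.8519)
W - N = -50/27 - 1*6967 = -50/27 - 6967 = -188159/27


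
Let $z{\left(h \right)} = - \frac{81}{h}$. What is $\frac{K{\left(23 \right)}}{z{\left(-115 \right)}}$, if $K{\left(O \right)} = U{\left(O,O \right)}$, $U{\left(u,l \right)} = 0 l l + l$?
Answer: $\frac{2645}{81} \approx 32.654$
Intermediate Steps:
$U{\left(u,l \right)} = l$ ($U{\left(u,l \right)} = 0 l + l = 0 + l = l$)
$K{\left(O \right)} = O$
$\frac{K{\left(23 \right)}}{z{\left(-115 \right)}} = \frac{23}{\left(-81\right) \frac{1}{-115}} = \frac{23}{\left(-81\right) \left(- \frac{1}{115}\right)} = \frac{23}{\frac{81}{115}} = 23 \cdot \frac{115}{81} = \frac{2645}{81}$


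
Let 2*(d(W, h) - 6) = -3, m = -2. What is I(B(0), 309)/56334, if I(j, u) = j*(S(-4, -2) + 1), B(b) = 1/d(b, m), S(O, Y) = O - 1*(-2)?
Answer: -1/253503 ≈ -3.9447e-6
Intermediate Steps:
d(W, h) = 9/2 (d(W, h) = 6 + (½)*(-3) = 6 - 3/2 = 9/2)
S(O, Y) = 2 + O (S(O, Y) = O + 2 = 2 + O)
B(b) = 2/9 (B(b) = 1/(9/2) = 2/9)
I(j, u) = -j (I(j, u) = j*((2 - 4) + 1) = j*(-2 + 1) = j*(-1) = -j)
I(B(0), 309)/56334 = -1*2/9/56334 = -2/9*1/56334 = -1/253503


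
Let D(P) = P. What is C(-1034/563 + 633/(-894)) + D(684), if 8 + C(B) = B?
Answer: 112988299/167774 ≈ 673.46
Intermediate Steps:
C(B) = -8 + B
C(-1034/563 + 633/(-894)) + D(684) = (-8 + (-1034/563 + 633/(-894))) + 684 = (-8 + (-1034*1/563 + 633*(-1/894))) + 684 = (-8 + (-1034/563 - 211/298)) + 684 = (-8 - 426925/167774) + 684 = -1769117/167774 + 684 = 112988299/167774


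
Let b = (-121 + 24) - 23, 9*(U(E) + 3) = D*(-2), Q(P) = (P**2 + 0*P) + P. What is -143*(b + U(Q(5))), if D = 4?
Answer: 159445/9 ≈ 17716.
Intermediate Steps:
Q(P) = P + P**2 (Q(P) = (P**2 + 0) + P = P**2 + P = P + P**2)
U(E) = -35/9 (U(E) = -3 + (4*(-2))/9 = -3 + (1/9)*(-8) = -3 - 8/9 = -35/9)
b = -120 (b = -97 - 23 = -120)
-143*(b + U(Q(5))) = -143*(-120 - 35/9) = -143*(-1115/9) = 159445/9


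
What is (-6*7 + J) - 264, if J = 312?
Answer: 6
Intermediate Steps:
(-6*7 + J) - 264 = (-6*7 + 312) - 264 = (-42 + 312) - 264 = 270 - 264 = 6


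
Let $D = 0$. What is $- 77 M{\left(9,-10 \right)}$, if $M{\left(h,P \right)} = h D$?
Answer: $0$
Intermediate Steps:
$M{\left(h,P \right)} = 0$ ($M{\left(h,P \right)} = h 0 = 0$)
$- 77 M{\left(9,-10 \right)} = \left(-77\right) 0 = 0$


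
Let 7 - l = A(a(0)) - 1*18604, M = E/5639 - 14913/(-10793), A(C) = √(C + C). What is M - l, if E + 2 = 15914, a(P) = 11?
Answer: -1132441768574/60861727 + √22 ≈ -18602.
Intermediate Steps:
E = 15912 (E = -2 + 15914 = 15912)
A(C) = √2*√C (A(C) = √(2*C) = √2*√C)
M = 255832623/60861727 (M = 15912/5639 - 14913/(-10793) = 15912*(1/5639) - 14913*(-1/10793) = 15912/5639 + 14913/10793 = 255832623/60861727 ≈ 4.2035)
l = 18611 - √22 (l = 7 - (√2*√11 - 1*18604) = 7 - (√22 - 18604) = 7 - (-18604 + √22) = 7 + (18604 - √22) = 18611 - √22 ≈ 18606.)
M - l = 255832623/60861727 - (18611 - √22) = 255832623/60861727 + (-18611 + √22) = -1132441768574/60861727 + √22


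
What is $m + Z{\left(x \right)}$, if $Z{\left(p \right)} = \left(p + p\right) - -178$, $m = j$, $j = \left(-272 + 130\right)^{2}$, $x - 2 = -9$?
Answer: $20328$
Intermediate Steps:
$x = -7$ ($x = 2 - 9 = -7$)
$j = 20164$ ($j = \left(-142\right)^{2} = 20164$)
$m = 20164$
$Z{\left(p \right)} = 178 + 2 p$ ($Z{\left(p \right)} = 2 p + 178 = 178 + 2 p$)
$m + Z{\left(x \right)} = 20164 + \left(178 + 2 \left(-7\right)\right) = 20164 + \left(178 - 14\right) = 20164 + 164 = 20328$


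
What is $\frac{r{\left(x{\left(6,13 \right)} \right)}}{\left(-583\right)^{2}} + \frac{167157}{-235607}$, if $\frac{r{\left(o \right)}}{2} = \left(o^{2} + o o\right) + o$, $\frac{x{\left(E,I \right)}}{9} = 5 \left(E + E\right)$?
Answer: $\frac{218251634787}{80080227623} \approx 2.7254$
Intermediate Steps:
$x{\left(E,I \right)} = 90 E$ ($x{\left(E,I \right)} = 9 \cdot 5 \left(E + E\right) = 9 \cdot 5 \cdot 2 E = 9 \cdot 10 E = 90 E$)
$r{\left(o \right)} = 2 o + 4 o^{2}$ ($r{\left(o \right)} = 2 \left(\left(o^{2} + o o\right) + o\right) = 2 \left(\left(o^{2} + o^{2}\right) + o\right) = 2 \left(2 o^{2} + o\right) = 2 \left(o + 2 o^{2}\right) = 2 o + 4 o^{2}$)
$\frac{r{\left(x{\left(6,13 \right)} \right)}}{\left(-583\right)^{2}} + \frac{167157}{-235607} = \frac{2 \cdot 90 \cdot 6 \left(1 + 2 \cdot 90 \cdot 6\right)}{\left(-583\right)^{2}} + \frac{167157}{-235607} = \frac{2 \cdot 540 \left(1 + 2 \cdot 540\right)}{339889} + 167157 \left(- \frac{1}{235607}\right) = 2 \cdot 540 \left(1 + 1080\right) \frac{1}{339889} - \frac{167157}{235607} = 2 \cdot 540 \cdot 1081 \cdot \frac{1}{339889} - \frac{167157}{235607} = 1167480 \cdot \frac{1}{339889} - \frac{167157}{235607} = \frac{1167480}{339889} - \frac{167157}{235607} = \frac{218251634787}{80080227623}$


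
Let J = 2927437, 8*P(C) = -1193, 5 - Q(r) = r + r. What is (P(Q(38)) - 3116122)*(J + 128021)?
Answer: -38086542156201/4 ≈ -9.5216e+12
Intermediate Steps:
Q(r) = 5 - 2*r (Q(r) = 5 - (r + r) = 5 - 2*r)
P(C) = -1193/8 (P(C) = (⅛)*(-1193) = -1193/8)
(P(Q(38)) - 3116122)*(J + 128021) = (-1193/8 - 3116122)*(2927437 + 128021) = -24930169/8*3055458 = -38086542156201/4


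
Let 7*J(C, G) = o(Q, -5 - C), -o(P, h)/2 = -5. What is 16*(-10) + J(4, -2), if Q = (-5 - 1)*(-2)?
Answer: -1110/7 ≈ -158.57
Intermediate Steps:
Q = 12 (Q = -6*(-2) = 12)
o(P, h) = 10 (o(P, h) = -2*(-5) = 10)
J(C, G) = 10/7 (J(C, G) = (1/7)*10 = 10/7)
16*(-10) + J(4, -2) = 16*(-10) + 10/7 = -160 + 10/7 = -1110/7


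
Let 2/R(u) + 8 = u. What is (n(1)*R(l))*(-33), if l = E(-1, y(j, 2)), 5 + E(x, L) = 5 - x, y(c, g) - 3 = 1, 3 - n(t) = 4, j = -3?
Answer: -66/7 ≈ -9.4286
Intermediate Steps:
n(t) = -1 (n(t) = 3 - 1*4 = 3 - 4 = -1)
y(c, g) = 4 (y(c, g) = 3 + 1 = 4)
E(x, L) = -x (E(x, L) = -5 + (5 - x) = -x)
l = 1 (l = -1*(-1) = 1)
R(u) = 2/(-8 + u)
(n(1)*R(l))*(-33) = -2/(-8 + 1)*(-33) = -2/(-7)*(-33) = -2*(-1)/7*(-33) = -1*(-2/7)*(-33) = (2/7)*(-33) = -66/7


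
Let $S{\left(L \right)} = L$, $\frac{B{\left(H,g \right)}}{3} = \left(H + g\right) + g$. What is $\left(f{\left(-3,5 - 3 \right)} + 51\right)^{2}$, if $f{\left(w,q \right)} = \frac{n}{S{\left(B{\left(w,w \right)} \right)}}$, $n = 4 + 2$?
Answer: $\frac{208849}{81} \approx 2578.4$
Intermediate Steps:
$B{\left(H,g \right)} = 3 H + 6 g$ ($B{\left(H,g \right)} = 3 \left(\left(H + g\right) + g\right) = 3 \left(H + 2 g\right) = 3 H + 6 g$)
$n = 6$
$f{\left(w,q \right)} = \frac{2}{3 w}$ ($f{\left(w,q \right)} = \frac{6}{3 w + 6 w} = \frac{6}{9 w} = 6 \frac{1}{9 w} = \frac{2}{3 w}$)
$\left(f{\left(-3,5 - 3 \right)} + 51\right)^{2} = \left(\frac{2}{3 \left(-3\right)} + 51\right)^{2} = \left(\frac{2}{3} \left(- \frac{1}{3}\right) + 51\right)^{2} = \left(- \frac{2}{9} + 51\right)^{2} = \left(\frac{457}{9}\right)^{2} = \frac{208849}{81}$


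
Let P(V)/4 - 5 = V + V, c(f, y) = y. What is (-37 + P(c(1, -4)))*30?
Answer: -1470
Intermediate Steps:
P(V) = 20 + 8*V (P(V) = 20 + 4*(V + V) = 20 + 4*(2*V) = 20 + 8*V)
(-37 + P(c(1, -4)))*30 = (-37 + (20 + 8*(-4)))*30 = (-37 + (20 - 32))*30 = (-37 - 12)*30 = -49*30 = -1470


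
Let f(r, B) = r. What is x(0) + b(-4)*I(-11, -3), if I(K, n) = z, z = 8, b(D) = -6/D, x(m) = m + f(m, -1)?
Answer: 12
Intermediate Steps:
x(m) = 2*m (x(m) = m + m = 2*m)
I(K, n) = 8
x(0) + b(-4)*I(-11, -3) = 2*0 - 6/(-4)*8 = 0 - 6*(-¼)*8 = 0 + (3/2)*8 = 0 + 12 = 12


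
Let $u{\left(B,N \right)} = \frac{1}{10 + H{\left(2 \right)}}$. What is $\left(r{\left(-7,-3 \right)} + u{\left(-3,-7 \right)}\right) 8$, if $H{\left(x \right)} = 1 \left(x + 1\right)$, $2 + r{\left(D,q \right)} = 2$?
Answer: $\frac{8}{13} \approx 0.61539$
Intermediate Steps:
$r{\left(D,q \right)} = 0$ ($r{\left(D,q \right)} = -2 + 2 = 0$)
$H{\left(x \right)} = 1 + x$ ($H{\left(x \right)} = 1 \left(1 + x\right) = 1 + x$)
$u{\left(B,N \right)} = \frac{1}{13}$ ($u{\left(B,N \right)} = \frac{1}{10 + \left(1 + 2\right)} = \frac{1}{10 + 3} = \frac{1}{13}$)
$\left(r{\left(-7,-3 \right)} + u{\left(-3,-7 \right)}\right) 8 = \left(0 + \frac{1}{13}\right) 8 = \frac{1}{13} \cdot 8 = \frac{8}{13}$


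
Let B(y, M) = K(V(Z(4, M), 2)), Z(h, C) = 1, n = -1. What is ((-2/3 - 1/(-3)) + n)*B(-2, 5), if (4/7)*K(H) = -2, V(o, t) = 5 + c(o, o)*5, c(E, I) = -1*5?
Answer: 14/3 ≈ 4.6667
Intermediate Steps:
c(E, I) = -5
V(o, t) = -20 (V(o, t) = 5 - 5*5 = 5 - 25 = -20)
K(H) = -7/2 (K(H) = (7/4)*(-2) = -7/2)
B(y, M) = -7/2
((-2/3 - 1/(-3)) + n)*B(-2, 5) = ((-2/3 - 1/(-3)) - 1)*(-7/2) = ((-2*1/3 - 1*(-1/3)) - 1)*(-7/2) = ((-2/3 + 1/3) - 1)*(-7/2) = (-1/3 - 1)*(-7/2) = -4/3*(-7/2) = 14/3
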